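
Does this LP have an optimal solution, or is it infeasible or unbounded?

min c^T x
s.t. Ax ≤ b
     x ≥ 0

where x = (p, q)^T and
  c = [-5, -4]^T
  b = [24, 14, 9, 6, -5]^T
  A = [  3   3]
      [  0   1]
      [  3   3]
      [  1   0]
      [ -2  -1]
The point (3, 0) satisfies every constraint, so the LP is feasible; the constraints give p ≤ 6 and q ≤ 14, which with p, q ≥ 0 keep the feasible region inside a bounded box. A feasible, bounded LP attains a finite optimum at a vertex.

Evaluating z = -5p - 4q at each vertex:
  (2.5, 0): z = -12.5
  (3, 0): z = -15
  (2, 1): z = -14

Feasible with finite optimum z* = -15 at (3, 0).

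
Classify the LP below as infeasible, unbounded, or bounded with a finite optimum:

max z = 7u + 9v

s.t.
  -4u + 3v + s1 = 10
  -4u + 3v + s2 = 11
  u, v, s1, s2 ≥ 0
Feasible point: (0, 0) satisfies every constraint, so the LP is feasible.
Direction d = (1, 0): for each constraint row a, a·d ≤ 0 —
  (-4)(1) + (3)(0) = -4 ≤ 0
  (-4)(1) + (3)(0) = -4 ≤ 0
and d ≥ 0, so (0, 0) + t·d stays feasible for every t ≥ 0. Along this ray z = 7u + 9v changes by 7 per unit t, so z → +∞.

The LP is unbounded; z can be made arbitrarily large.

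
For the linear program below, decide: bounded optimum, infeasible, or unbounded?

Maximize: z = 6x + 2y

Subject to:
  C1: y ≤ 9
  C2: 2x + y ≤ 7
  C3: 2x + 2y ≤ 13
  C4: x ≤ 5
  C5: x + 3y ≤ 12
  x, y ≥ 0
The point (3.5, 0) satisfies every constraint, so the LP is feasible; the constraints give x ≤ 5 and y ≤ 9, which with x, y ≥ 0 keep the feasible region inside a bounded box. A feasible, bounded LP attains a finite optimum at a vertex.

The LP has an optimal solution: (3.5, 0) with z = 21.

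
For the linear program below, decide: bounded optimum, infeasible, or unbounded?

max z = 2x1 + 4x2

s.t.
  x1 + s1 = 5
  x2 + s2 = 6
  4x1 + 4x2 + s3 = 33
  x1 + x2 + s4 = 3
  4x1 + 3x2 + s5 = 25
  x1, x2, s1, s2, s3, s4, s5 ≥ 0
The point (0, 3) satisfies every constraint, so the LP is feasible; the constraints give x1 ≤ 5 and x2 ≤ 6, which with x1, x2 ≥ 0 keep the feasible region inside a bounded box. A feasible, bounded LP attains a finite optimum at a vertex.

Bounded optimum: z* = 12 at (0, 3).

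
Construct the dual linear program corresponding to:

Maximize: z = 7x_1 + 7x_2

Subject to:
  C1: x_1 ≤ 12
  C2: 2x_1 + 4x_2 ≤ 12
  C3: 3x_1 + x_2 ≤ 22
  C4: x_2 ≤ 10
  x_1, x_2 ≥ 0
Minimize: z = 12y1 + 12y2 + 22y3 + 10y4

Subject to:
  C1: -y1 - 2y2 - 3y3 ≤ -7
  C2: -4y2 - y3 - y4 ≤ -7
  y1, y2, y3, y4 ≥ 0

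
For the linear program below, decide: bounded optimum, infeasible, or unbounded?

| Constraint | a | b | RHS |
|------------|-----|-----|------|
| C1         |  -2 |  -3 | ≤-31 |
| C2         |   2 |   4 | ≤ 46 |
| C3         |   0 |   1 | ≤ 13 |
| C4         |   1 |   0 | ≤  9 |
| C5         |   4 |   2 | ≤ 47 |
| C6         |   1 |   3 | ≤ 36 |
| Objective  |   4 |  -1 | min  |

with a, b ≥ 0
The point (0, 11.5) satisfies every constraint, so the LP is feasible; the constraints give a ≤ 9 and b ≤ 13, which with a, b ≥ 0 keep the feasible region inside a bounded box. A feasible, bounded LP attains a finite optimum at a vertex.

Evaluating z = 4a - b at each vertex:
  (9, 4.333): z = 31.67
  (9, 5.5): z = 30.5
  (8, 7.5): z = 24.5
  (0, 11.5): z = -11.5
  (0, 10.33): z = -10.33

Bounded optimum: z* = -11.5 at (0, 11.5).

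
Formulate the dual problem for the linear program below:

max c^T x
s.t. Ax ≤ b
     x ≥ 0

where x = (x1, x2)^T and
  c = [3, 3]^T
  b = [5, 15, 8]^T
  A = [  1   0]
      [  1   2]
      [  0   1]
Minimize: z = 5y1 + 15y2 + 8y3

Subject to:
  C1: -y1 - y2 ≤ -3
  C2: -2y2 - y3 ≤ -3
  y1, y2, y3 ≥ 0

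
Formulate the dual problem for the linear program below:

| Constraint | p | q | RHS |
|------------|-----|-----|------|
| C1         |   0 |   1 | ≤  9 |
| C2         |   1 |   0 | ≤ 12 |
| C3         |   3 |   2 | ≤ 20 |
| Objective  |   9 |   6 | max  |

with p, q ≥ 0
Minimize: z = 9y1 + 12y2 + 20y3

Subject to:
  C1: -y2 - 3y3 ≤ -9
  C2: -y1 - 2y3 ≤ -6
  y1, y2, y3 ≥ 0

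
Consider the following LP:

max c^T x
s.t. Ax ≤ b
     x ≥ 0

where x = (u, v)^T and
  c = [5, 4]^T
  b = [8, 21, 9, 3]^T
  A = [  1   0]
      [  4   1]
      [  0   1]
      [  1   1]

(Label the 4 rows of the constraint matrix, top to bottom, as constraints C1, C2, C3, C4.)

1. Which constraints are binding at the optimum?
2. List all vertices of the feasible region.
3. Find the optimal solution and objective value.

1. C4, v ≥ 0
2. (0, 0), (3, 0), (0, 3)
3. u = 3, v = 0, z = 15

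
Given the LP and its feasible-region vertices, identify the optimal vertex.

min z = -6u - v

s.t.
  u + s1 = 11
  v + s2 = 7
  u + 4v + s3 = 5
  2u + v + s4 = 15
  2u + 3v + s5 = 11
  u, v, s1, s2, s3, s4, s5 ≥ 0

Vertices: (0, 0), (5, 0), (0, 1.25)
Evaluating z = -6u - v at each vertex:
  (0, 0): z = 0
  (5, 0): z = -30
  (0, 1.25): z = -1.25

The smallest value is z = -30, attained at (5, 0).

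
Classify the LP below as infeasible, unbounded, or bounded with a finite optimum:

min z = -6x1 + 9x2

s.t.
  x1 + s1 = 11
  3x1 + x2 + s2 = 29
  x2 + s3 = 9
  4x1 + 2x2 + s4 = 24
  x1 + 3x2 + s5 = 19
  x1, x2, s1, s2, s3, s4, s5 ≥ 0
The point (6, 0) satisfies every constraint, so the LP is feasible; the constraints give x1 ≤ 11 and x2 ≤ 9, which with x1, x2 ≥ 0 keep the feasible region inside a bounded box. A feasible, bounded LP attains a finite optimum at a vertex.

Evaluating z = -6x1 + 9x2 at each vertex:
  (0, 0): z = 0
  (6, 0): z = -36
  (3.4, 5.2): z = 26.4
  (0, 6.333): z = 57

The LP has an optimal solution: (6, 0) with z = -36.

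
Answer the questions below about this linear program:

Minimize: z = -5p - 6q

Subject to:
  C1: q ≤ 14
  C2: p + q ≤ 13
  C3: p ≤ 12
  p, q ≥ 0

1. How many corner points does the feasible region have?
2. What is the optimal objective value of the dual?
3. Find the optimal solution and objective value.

1. 4
2. -78 (by strong duality, equal to the primal optimum)
3. p = 0, q = 13, z = -78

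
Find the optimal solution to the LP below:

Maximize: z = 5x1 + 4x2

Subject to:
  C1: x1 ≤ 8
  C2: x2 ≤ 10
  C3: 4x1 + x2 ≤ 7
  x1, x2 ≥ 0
x1 = 0, x2 = 7, z = 28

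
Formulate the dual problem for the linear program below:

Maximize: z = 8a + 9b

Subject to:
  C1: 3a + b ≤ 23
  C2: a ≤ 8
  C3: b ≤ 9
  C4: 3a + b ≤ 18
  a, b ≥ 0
Minimize: z = 23y1 + 8y2 + 9y3 + 18y4

Subject to:
  C1: -3y1 - y2 - 3y4 ≤ -8
  C2: -y1 - y3 - y4 ≤ -9
  y1, y2, y3, y4 ≥ 0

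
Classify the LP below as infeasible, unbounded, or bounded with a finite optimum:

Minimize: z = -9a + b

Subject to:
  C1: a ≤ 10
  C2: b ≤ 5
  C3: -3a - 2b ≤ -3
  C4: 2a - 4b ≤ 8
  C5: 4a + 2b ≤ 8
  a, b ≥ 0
The point (2, 0) satisfies every constraint, so the LP is feasible; the constraints give a ≤ 10 and b ≤ 5, which with a, b ≥ 0 keep the feasible region inside a bounded box. A feasible, bounded LP attains a finite optimum at a vertex.

Evaluating z = -9a + b at each vertex:
  (1, 0): z = -9
  (2, 0): z = -18
  (0, 4): z = 4
  (0, 1.5): z = 1.5

The LP has an optimal solution: (2, 0) with z = -18.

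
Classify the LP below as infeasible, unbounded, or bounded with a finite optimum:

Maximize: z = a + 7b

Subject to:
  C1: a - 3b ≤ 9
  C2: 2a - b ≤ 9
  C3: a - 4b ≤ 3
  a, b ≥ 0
Feasible point: (0, 0) satisfies every constraint, so the LP is feasible.
Direction d = (0, 1): for each constraint row a, a·d ≤ 0 —
  (1)(0) + (-3)(1) = -3 ≤ 0
  (2)(0) + (-1)(1) = -1 ≤ 0
  (1)(0) + (-4)(1) = -4 ≤ 0
and d ≥ 0, so (0, 0) + t·d stays feasible for every t ≥ 0. Along this ray z = a + 7b changes by 7 per unit t, so z → +∞.

The LP is unbounded; z can be made arbitrarily large.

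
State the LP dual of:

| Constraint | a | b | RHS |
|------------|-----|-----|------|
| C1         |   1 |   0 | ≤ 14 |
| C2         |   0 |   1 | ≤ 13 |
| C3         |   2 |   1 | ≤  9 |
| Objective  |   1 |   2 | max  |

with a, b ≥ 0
Minimize: z = 14y1 + 13y2 + 9y3

Subject to:
  C1: -y1 - 2y3 ≤ -1
  C2: -y2 - y3 ≤ -2
  y1, y2, y3 ≥ 0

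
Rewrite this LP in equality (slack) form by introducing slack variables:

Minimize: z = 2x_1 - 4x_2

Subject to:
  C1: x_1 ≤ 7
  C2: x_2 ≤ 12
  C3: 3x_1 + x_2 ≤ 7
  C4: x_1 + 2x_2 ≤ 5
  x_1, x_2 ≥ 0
min z = 2x_1 - 4x_2

s.t.
  x_1 + s1 = 7
  x_2 + s2 = 12
  3x_1 + x_2 + s3 = 7
  x_1 + 2x_2 + s4 = 5
  x_1, x_2, s1, s2, s3, s4 ≥ 0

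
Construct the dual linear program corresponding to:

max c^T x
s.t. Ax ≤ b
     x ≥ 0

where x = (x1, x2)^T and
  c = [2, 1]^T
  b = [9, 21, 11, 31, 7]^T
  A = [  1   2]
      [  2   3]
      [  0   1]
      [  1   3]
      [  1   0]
Minimize: z = 9y1 + 21y2 + 11y3 + 31y4 + 7y5

Subject to:
  C1: -y1 - 2y2 - y4 - y5 ≤ -2
  C2: -2y1 - 3y2 - y3 - 3y4 ≤ -1
  y1, y2, y3, y4, y5 ≥ 0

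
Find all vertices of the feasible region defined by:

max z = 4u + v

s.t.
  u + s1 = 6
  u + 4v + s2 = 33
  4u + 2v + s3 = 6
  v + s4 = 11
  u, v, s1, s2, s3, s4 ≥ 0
Each vertex is the intersection of two constraint boundaries that also satisfies all remaining constraints:
  u = 0 and v = 0 → (0, 0)
  4u + 2v = 6 and v = 0 → (1.5, 0)
  4u + 2v = 6 and u = 0 → (0, 3)

Vertices: (0, 0), (1.5, 0), (0, 3)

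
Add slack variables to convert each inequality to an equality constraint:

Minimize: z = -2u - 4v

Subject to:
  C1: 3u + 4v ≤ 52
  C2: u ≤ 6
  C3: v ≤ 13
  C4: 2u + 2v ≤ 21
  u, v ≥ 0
min z = -2u - 4v

s.t.
  3u + 4v + s1 = 52
  u + s2 = 6
  v + s3 = 13
  2u + 2v + s4 = 21
  u, v, s1, s2, s3, s4 ≥ 0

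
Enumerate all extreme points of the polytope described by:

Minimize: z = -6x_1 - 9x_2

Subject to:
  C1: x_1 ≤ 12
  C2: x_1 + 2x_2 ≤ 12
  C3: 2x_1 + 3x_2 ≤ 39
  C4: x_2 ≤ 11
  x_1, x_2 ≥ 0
Each vertex is the intersection of two constraint boundaries that also satisfies all remaining constraints:
  x_1 = 0 and x_2 = 0 → (0, 0)
  x_1 = 12 and x_1 + 2x_2 = 12 → (12, 0)
  x_1 + 2x_2 = 12 and x_1 = 0 → (0, 6)

Vertices: (0, 0), (12, 0), (0, 6)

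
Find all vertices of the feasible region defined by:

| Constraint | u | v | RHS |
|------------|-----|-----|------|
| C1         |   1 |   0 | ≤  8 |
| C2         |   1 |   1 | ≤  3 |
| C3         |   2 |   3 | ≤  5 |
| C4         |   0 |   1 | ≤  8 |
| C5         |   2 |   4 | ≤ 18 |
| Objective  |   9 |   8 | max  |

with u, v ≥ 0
Each vertex is the intersection of two constraint boundaries that also satisfies all remaining constraints:
  u = 0 and v = 0 → (0, 0)
  2u + 3v = 5 and v = 0 → (2.5, 0)
  2u + 3v = 5 and u = 0 → (0, 1.667)

Vertices: (0, 0), (2.5, 0), (0, 1.667)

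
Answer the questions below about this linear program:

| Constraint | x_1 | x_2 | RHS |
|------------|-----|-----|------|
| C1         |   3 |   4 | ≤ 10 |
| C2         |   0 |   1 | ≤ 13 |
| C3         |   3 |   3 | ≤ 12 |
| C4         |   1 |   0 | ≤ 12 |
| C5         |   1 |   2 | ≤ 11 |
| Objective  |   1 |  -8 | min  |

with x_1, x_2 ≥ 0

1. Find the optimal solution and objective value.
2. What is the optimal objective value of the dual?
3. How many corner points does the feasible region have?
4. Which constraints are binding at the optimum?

1. x_1 = 0, x_2 = 2.5, z = -20
2. -20 (by strong duality, equal to the primal optimum)
3. 3
4. C1, x_1 ≥ 0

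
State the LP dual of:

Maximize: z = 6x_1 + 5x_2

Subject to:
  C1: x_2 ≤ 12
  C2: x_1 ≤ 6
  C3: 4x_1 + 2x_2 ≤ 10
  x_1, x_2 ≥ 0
Minimize: z = 12y1 + 6y2 + 10y3

Subject to:
  C1: -y2 - 4y3 ≤ -6
  C2: -y1 - 2y3 ≤ -5
  y1, y2, y3 ≥ 0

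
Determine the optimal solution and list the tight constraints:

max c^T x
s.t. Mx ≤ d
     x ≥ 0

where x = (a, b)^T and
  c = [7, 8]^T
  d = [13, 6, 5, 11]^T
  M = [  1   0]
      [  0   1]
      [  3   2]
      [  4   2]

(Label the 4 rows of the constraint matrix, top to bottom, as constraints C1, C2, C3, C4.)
Optimal: a = 0, b = 2.5
Slack at optimum:
  C1: slack = 13
  C2: slack = 3.5
  C3: slack = 0 (binding)
  C4: slack = 6
  a ≥ 0: a = 0 (binding)
  b ≥ 0: b = 2.5
Binding constraints: C3, a ≥ 0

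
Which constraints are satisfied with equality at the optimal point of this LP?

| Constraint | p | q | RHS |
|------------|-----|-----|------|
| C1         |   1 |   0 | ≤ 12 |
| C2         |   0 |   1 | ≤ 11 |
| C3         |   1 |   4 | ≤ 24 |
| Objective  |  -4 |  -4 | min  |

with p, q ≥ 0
Optimal: p = 12, q = 3
Binding: C1, C3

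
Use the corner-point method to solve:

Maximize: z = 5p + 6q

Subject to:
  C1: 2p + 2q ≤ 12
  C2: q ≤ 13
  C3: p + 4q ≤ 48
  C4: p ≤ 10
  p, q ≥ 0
Each vertex is the intersection of two constraint boundaries that also satisfies all remaining constraints:
  p = 0 and q = 0 → (0, 0)
  2p + 2q = 12 and q = 0 → (6, 0)
  2p + 2q = 12 and p = 0 → (0, 6)

Evaluating z = 5p + 6q at each vertex:
  (0, 0): z = 0
  (6, 0): z = 30
  (0, 6): z = 36

The maximum is at (0, 6) with z = 36.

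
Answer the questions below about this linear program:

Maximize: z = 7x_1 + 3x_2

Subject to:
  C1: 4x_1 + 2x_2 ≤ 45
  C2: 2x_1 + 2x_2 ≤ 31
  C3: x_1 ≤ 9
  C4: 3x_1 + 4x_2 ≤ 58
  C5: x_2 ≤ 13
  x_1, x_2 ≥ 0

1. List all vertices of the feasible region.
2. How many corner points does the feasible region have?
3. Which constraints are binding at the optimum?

1. (0, 0), (9, 0), (9, 4.5), (7, 8.5), (4, 11.5), (2, 13), (0, 13)
2. 7
3. C1, C3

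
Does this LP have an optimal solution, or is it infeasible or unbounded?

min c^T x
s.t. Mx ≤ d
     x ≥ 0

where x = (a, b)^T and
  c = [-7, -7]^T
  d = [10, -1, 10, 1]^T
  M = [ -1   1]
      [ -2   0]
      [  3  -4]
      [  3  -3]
Feasible point: (1, 1) satisfies every constraint, so the LP is feasible.
Direction d = (1, 1): for each constraint row a, a·d ≤ 0 —
  (-1)(1) + (1)(1) = 0 ≤ 0
  (-2)(1) + (0)(1) = -2 ≤ 0
  (3)(1) + (-4)(1) = -1 ≤ 0
  (3)(1) + (-3)(1) = 0 ≤ 0
and d ≥ 0, so (1, 1) + t·d stays feasible for every t ≥ 0. Along this ray z = -7a - 7b changes by -14 per unit t, so z → −∞.

Unbounded: there is a feasible ray along which z → −∞.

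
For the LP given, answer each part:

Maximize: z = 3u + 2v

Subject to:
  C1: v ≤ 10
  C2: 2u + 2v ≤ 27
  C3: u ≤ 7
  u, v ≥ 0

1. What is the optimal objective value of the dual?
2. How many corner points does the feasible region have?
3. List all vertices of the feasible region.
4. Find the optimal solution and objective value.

1. 34 (by strong duality, equal to the primal optimum)
2. 5
3. (0, 0), (7, 0), (7, 6.5), (3.5, 10), (0, 10)
4. u = 7, v = 6.5, z = 34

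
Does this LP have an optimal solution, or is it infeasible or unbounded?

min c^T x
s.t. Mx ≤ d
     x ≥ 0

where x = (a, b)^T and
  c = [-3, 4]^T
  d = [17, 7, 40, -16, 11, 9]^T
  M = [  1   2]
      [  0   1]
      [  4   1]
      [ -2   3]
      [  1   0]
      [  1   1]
The point (9, 0) satisfies every constraint, so the LP is feasible; the constraints give a ≤ 11 and b ≤ 7, which with a, b ≥ 0 keep the feasible region inside a bounded box. A feasible, bounded LP attains a finite optimum at a vertex.

The LP has an optimal solution: (9, 0) with z = -27.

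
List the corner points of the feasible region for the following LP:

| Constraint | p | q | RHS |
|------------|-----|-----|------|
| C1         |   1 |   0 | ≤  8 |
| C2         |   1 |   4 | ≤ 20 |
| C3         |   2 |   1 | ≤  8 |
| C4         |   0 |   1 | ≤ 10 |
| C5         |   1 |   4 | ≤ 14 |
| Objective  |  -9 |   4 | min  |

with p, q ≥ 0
Each vertex is the intersection of two constraint boundaries that also satisfies all remaining constraints:
  p = 0 and q = 0 → (0, 0)
  2p + q = 8 and q = 0 → (4, 0)
  2p + q = 8 and p + 4q = 14 → (2.571, 2.857)
  p + 4q = 14 and p = 0 → (0, 3.5)

Vertices: (0, 0), (4, 0), (2.571, 2.857), (0, 3.5)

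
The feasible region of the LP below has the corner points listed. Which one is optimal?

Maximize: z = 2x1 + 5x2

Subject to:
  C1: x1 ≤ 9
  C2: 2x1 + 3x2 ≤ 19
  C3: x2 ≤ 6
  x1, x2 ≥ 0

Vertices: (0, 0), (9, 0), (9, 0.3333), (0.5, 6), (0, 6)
(0.5, 6) with z = 31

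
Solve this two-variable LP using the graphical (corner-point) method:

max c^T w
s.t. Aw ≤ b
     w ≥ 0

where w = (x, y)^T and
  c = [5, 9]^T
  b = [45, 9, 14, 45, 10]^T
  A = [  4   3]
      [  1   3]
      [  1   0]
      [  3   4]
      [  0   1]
x = 9, y = 0, z = 45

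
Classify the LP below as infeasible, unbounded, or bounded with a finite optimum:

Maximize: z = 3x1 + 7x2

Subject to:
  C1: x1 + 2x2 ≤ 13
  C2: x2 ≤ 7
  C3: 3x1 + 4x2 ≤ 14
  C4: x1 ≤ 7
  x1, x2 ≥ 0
The point (0, 3.5) satisfies every constraint, so the LP is feasible; the constraints give x1 ≤ 7 and x2 ≤ 7, which with x1, x2 ≥ 0 keep the feasible region inside a bounded box. A feasible, bounded LP attains a finite optimum at a vertex.

Bounded optimum: z* = 24.5 at (0, 3.5).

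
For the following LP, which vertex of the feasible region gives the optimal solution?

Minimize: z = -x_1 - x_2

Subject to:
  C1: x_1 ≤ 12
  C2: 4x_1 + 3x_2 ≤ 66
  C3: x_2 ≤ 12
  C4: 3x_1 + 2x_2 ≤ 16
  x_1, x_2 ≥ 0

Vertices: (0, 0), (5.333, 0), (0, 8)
Evaluating z = -x_1 - x_2 at each vertex:
  (0, 0): z = 0
  (5.333, 0): z = -5.333
  (0, 8): z = -8

The smallest value is z = -8, attained at (0, 8).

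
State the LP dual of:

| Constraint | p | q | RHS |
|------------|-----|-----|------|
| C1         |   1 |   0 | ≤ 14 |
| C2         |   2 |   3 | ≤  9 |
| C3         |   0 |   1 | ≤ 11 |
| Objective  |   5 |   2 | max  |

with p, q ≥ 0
Minimize: z = 14y1 + 9y2 + 11y3

Subject to:
  C1: -y1 - 2y2 ≤ -5
  C2: -3y2 - y3 ≤ -2
  y1, y2, y3 ≥ 0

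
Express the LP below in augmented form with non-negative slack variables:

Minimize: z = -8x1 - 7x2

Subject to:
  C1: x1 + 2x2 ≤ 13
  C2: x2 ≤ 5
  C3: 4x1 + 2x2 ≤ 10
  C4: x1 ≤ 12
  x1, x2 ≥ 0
min z = -8x1 - 7x2

s.t.
  x1 + 2x2 + s1 = 13
  x2 + s2 = 5
  4x1 + 2x2 + s3 = 10
  x1 + s4 = 12
  x1, x2, s1, s2, s3, s4 ≥ 0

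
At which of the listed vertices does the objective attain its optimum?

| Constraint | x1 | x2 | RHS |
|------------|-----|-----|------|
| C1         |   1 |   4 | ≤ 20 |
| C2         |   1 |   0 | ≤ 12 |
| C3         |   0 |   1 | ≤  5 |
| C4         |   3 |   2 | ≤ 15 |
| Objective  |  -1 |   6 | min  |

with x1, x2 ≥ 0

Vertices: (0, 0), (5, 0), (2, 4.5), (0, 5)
Evaluating z = -x1 + 6x2 at each vertex:
  (0, 0): z = 0
  (5, 0): z = -5
  (2, 4.5): z = 25
  (0, 5): z = 30

The smallest value is z = -5, attained at (5, 0).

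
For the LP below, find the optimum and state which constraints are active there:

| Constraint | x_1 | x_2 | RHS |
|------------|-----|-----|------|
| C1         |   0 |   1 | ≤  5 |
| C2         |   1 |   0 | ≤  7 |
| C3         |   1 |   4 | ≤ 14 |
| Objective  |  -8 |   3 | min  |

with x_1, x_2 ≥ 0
Optimal: x_1 = 7, x_2 = 0
Binding: C2, x_2 ≥ 0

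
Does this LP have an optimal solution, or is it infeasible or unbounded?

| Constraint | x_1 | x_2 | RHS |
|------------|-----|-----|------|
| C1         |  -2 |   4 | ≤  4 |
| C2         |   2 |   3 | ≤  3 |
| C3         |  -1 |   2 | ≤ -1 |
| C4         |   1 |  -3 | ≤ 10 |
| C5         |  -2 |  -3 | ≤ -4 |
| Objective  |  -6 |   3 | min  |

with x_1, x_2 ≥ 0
C2 requires 2x_1 + 3x_2 ≤ 3, while C5 (-2x_1 - 3x_2 ≤ -4) is equivalent to 2x_1 + 3x_2 ≥ 4. Together they would need 4 ≤ 2x_1 + 3x_2 ≤ 3, which is impossible since 4 > 3. No point satisfies all constraints.

The feasible region is empty; the LP is infeasible.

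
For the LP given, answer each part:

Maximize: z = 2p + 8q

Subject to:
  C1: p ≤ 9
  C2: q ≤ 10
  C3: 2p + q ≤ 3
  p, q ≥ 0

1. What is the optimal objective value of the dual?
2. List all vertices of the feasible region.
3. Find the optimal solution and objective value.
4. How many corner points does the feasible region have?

1. 24 (by strong duality, equal to the primal optimum)
2. (0, 0), (1.5, 0), (0, 3)
3. p = 0, q = 3, z = 24
4. 3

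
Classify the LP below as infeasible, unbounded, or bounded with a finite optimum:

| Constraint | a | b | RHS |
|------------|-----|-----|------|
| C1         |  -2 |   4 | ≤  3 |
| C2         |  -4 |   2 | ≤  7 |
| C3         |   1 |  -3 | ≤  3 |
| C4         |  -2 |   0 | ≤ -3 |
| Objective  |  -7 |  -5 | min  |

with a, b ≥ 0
Feasible point: (2, 0) satisfies every constraint, so the LP is feasible.
Direction d = (2, 1): for each constraint row a, a·d ≤ 0 —
  (-2)(2) + (4)(1) = 0 ≤ 0
  (-4)(2) + (2)(1) = -6 ≤ 0
  (1)(2) + (-3)(1) = -1 ≤ 0
  (-2)(2) + (0)(1) = -4 ≤ 0
and d ≥ 0, so (2, 0) + t·d stays feasible for every t ≥ 0. Along this ray z = -7a - 5b changes by -19 per unit t, so z → −∞.

Unbounded — the objective can decrease without bound over the feasible region.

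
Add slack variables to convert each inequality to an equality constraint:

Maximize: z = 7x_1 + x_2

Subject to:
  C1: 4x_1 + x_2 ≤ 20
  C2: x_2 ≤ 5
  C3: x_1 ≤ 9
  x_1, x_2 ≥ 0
max z = 7x_1 + x_2

s.t.
  4x_1 + x_2 + s1 = 20
  x_2 + s2 = 5
  x_1 + s3 = 9
  x_1, x_2, s1, s2, s3 ≥ 0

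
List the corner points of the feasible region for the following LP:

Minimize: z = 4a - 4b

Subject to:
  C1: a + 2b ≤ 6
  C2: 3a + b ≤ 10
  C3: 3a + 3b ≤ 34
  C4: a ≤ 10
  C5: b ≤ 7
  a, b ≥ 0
Each vertex is the intersection of two constraint boundaries that also satisfies all remaining constraints:
  a = 0 and b = 0 → (0, 0)
  3a + b = 10 and b = 0 → (3.333, 0)
  a + 2b = 6 and 3a + b = 10 → (2.8, 1.6)
  a + 2b = 6 and a = 0 → (0, 3)

Vertices: (0, 0), (3.333, 0), (2.8, 1.6), (0, 3)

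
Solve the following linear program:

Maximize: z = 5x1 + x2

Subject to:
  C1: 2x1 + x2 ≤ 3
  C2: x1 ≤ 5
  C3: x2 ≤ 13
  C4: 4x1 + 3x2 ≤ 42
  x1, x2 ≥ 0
Each vertex is the intersection of two constraint boundaries that also satisfies all remaining constraints:
  x1 = 0 and x2 = 0 → (0, 0)
  2x1 + x2 = 3 and x2 = 0 → (1.5, 0)
  2x1 + x2 = 3 and x1 = 0 → (0, 3)

Evaluating z = 5x1 + x2 at each vertex:
  (0, 0): z = 0
  (1.5, 0): z = 7.5
  (0, 3): z = 3

The maximum is at (1.5, 0) with z = 7.5.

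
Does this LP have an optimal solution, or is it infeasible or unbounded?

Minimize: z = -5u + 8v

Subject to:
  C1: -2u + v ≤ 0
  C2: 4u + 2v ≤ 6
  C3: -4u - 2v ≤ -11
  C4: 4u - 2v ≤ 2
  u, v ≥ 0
C2 requires 4u + 2v ≤ 6, while C3 (-4u - 2v ≤ -11) is equivalent to 4u + 2v ≥ 11. Together they would need 11 ≤ 4u + 2v ≤ 6, which is impossible since 11 > 6. No point satisfies all constraints.

Infeasible — the constraint set is empty.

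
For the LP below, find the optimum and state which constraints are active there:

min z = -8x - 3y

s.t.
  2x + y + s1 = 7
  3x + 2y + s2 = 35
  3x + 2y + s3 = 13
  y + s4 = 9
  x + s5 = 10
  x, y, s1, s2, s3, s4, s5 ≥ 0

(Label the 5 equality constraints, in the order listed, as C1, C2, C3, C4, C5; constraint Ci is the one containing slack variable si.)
Optimal: x = 3.5, y = 0
Slack at optimum:
  C1: slack = 0 (binding)
  C2: slack = 24.5
  C3: slack = 2.5
  C4: slack = 9
  C5: slack = 6.5
  x ≥ 0: x = 3.5
  y ≥ 0: y = 0 (binding)
Binding constraints: C1, y ≥ 0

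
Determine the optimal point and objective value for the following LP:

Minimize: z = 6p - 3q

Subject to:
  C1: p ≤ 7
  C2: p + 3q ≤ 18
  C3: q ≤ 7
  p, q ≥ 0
Each vertex is the intersection of two constraint boundaries that also satisfies all remaining constraints:
  p = 0 and q = 0 → (0, 0)
  p = 7 and q = 0 → (7, 0)
  p = 7 and p + 3q = 18 → (7, 3.667)
  p + 3q = 18 and p = 0 → (0, 6)

Evaluating z = 6p - 3q at each vertex:
  (0, 0): z = 0
  (7, 0): z = 42
  (7, 3.667): z = 31
  (0, 6): z = -18

The minimum is at (0, 6) with z = -18.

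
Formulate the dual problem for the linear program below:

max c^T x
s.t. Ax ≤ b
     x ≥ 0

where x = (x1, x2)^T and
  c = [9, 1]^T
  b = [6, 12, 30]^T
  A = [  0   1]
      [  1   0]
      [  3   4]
Minimize: z = 6y1 + 12y2 + 30y3

Subject to:
  C1: -y2 - 3y3 ≤ -9
  C2: -y1 - 4y3 ≤ -1
  y1, y2, y3 ≥ 0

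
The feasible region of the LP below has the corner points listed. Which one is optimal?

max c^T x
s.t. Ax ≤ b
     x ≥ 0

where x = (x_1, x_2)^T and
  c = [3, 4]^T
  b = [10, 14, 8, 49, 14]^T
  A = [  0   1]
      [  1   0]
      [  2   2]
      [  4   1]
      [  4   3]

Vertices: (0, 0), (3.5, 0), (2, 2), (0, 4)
Evaluating z = 3x_1 + 4x_2 at each vertex:
  (0, 0): z = 0
  (3.5, 0): z = 10.5
  (2, 2): z = 14
  (0, 4): z = 16

The largest value is z = 16, attained at (0, 4).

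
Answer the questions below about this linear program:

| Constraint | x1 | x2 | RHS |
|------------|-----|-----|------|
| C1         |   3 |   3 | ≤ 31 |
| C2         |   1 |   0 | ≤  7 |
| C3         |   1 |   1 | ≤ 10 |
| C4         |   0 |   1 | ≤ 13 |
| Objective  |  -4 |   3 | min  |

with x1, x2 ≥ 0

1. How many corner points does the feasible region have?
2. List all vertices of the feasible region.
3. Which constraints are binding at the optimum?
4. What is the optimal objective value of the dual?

1. 4
2. (0, 0), (7, 0), (7, 3), (0, 10)
3. C2, x2 ≥ 0
4. -28 (by strong duality, equal to the primal optimum)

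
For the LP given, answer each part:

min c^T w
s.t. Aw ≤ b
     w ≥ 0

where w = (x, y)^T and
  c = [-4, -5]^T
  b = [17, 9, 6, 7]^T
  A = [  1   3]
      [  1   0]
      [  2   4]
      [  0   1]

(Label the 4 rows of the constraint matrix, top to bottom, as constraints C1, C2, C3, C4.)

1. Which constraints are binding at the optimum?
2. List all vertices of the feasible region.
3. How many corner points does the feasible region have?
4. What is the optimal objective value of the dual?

1. C3, y ≥ 0
2. (0, 0), (3, 0), (0, 1.5)
3. 3
4. -12 (by strong duality, equal to the primal optimum)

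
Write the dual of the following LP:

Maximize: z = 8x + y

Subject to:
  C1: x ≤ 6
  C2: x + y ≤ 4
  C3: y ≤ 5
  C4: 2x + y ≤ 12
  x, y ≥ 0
Minimize: z = 6y1 + 4y2 + 5y3 + 12y4

Subject to:
  C1: -y1 - y2 - 2y4 ≤ -8
  C2: -y2 - y3 - y4 ≤ -1
  y1, y2, y3, y4 ≥ 0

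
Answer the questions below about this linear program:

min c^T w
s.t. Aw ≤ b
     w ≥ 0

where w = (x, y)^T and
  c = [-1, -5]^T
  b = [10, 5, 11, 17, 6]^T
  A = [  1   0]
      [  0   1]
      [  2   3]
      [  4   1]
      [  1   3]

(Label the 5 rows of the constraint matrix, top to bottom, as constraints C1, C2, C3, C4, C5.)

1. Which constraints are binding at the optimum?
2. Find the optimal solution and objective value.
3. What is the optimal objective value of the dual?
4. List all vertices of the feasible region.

1. C5, x ≥ 0
2. x = 0, y = 2, z = -10
3. -10 (by strong duality, equal to the primal optimum)
4. (0, 0), (4.25, 0), (4.091, 0.6364), (0, 2)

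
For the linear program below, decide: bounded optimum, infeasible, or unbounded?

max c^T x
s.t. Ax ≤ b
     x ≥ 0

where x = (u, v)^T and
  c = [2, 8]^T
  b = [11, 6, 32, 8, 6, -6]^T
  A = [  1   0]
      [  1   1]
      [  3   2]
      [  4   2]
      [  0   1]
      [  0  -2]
The point (0, 4) satisfies every constraint, so the LP is feasible; the constraints give u ≤ 11 and v ≤ 6, which with u, v ≥ 0 keep the feasible region inside a bounded box. A feasible, bounded LP attains a finite optimum at a vertex.

Evaluating z = 2u + 8v at each vertex:
  (0, 3): z = 24
  (0.5, 3): z = 25
  (0, 4): z = 32

Feasible with finite optimum z* = 32 at (0, 4).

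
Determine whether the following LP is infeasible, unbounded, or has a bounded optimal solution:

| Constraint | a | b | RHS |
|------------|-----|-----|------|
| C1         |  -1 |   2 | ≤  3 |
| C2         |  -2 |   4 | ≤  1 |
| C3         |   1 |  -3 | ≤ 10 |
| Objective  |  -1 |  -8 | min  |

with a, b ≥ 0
Feasible point: (0, 0) satisfies every constraint, so the LP is feasible.
Direction d = (2, 1): for each constraint row a, a·d ≤ 0 —
  (-1)(2) + (2)(1) = 0 ≤ 0
  (-2)(2) + (4)(1) = 0 ≤ 0
  (1)(2) + (-3)(1) = -1 ≤ 0
and d ≥ 0, so (0, 0) + t·d stays feasible for every t ≥ 0. Along this ray z = -a - 8b changes by -10 per unit t, so z → −∞.

Unbounded — the objective can decrease without bound over the feasible region.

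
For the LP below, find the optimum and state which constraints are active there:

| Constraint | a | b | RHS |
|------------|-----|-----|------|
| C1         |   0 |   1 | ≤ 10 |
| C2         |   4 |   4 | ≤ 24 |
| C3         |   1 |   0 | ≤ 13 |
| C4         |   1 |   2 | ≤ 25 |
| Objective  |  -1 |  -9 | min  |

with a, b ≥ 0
Optimal: a = 0, b = 6
Slack at optimum:
  C1: slack = 4
  C2: slack = 0 (binding)
  C3: slack = 13
  C4: slack = 13
  a ≥ 0: a = 0 (binding)
  b ≥ 0: b = 6
Binding constraints: C2, a ≥ 0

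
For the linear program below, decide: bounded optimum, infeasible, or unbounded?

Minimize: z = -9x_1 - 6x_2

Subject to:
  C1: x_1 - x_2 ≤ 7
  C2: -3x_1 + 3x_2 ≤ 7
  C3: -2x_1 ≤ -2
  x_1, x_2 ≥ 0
Feasible point: (1, 0) satisfies every constraint, so the LP is feasible.
Direction d = (1, 1): for each constraint row a, a·d ≤ 0 —
  (1)(1) + (-1)(1) = 0 ≤ 0
  (-3)(1) + (3)(1) = 0 ≤ 0
  (-2)(1) + (0)(1) = -2 ≤ 0
and d ≥ 0, so (1, 0) + t·d stays feasible for every t ≥ 0. Along this ray z = -9x_1 - 6x_2 changes by -15 per unit t, so z → −∞.

Unbounded: there is a feasible ray along which z → −∞.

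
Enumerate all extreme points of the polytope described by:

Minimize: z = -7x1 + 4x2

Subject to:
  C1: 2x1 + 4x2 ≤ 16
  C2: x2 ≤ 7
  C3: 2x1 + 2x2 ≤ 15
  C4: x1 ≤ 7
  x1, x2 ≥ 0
Each vertex is the intersection of two constraint boundaries that also satisfies all remaining constraints:
  x1 = 0 and x2 = 0 → (0, 0)
  x1 = 7 and x2 = 0 → (7, 0)
  2x1 + 4x2 = 16 and 2x1 + 2x2 = 15 → (7, 0.5)
  2x1 + 4x2 = 16 and x1 = 0 → (0, 4)

Vertices: (0, 0), (7, 0), (7, 0.5), (0, 4)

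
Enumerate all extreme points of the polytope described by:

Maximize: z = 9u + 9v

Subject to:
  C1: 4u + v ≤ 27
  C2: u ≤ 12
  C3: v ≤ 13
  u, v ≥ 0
Each vertex is the intersection of two constraint boundaries that also satisfies all remaining constraints:
  u = 0 and v = 0 → (0, 0)
  4u + v = 27 and v = 0 → (6.75, 0)
  4u + v = 27 and v = 13 → (3.5, 13)
  v = 13 and u = 0 → (0, 13)

Vertices: (0, 0), (6.75, 0), (3.5, 13), (0, 13)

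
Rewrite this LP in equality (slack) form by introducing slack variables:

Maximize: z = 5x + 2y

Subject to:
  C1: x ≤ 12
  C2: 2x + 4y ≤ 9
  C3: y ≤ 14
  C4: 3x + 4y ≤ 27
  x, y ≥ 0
max z = 5x + 2y

s.t.
  x + s1 = 12
  2x + 4y + s2 = 9
  y + s3 = 14
  3x + 4y + s4 = 27
  x, y, s1, s2, s3, s4 ≥ 0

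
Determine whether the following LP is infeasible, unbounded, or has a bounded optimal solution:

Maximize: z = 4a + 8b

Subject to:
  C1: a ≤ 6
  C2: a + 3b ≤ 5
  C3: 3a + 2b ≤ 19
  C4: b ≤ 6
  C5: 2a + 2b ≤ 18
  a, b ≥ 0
The point (5, 0) satisfies every constraint, so the LP is feasible; the constraints give a ≤ 6 and b ≤ 6, which with a, b ≥ 0 keep the feasible region inside a bounded box. A feasible, bounded LP attains a finite optimum at a vertex.

Bounded optimum: z* = 20 at (5, 0).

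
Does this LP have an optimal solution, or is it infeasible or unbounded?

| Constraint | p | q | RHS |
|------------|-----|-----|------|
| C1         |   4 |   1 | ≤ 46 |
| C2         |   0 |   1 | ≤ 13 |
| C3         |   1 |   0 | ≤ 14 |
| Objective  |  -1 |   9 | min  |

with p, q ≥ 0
The point (11.5, 0) satisfies every constraint, so the LP is feasible; the constraints give p ≤ 14 and q ≤ 13, which with p, q ≥ 0 keep the feasible region inside a bounded box. A feasible, bounded LP attains a finite optimum at a vertex.

Evaluating z = -p + 9q at each vertex:
  (0, 0): z = 0
  (11.5, 0): z = -11.5
  (8.25, 13): z = 108.8
  (0, 13): z = 117

Feasible with finite optimum z* = -11.5 at (11.5, 0).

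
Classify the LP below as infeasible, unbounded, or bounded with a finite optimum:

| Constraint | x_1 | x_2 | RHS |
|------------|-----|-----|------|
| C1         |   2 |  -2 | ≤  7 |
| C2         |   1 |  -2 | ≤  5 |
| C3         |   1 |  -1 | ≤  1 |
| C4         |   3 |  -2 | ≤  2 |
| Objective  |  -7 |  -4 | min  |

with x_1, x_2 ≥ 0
Feasible point: (0, 0) satisfies every constraint, so the LP is feasible.
Direction d = (0, 1): for each constraint row a, a·d ≤ 0 —
  (2)(0) + (-2)(1) = -2 ≤ 0
  (1)(0) + (-2)(1) = -2 ≤ 0
  (1)(0) + (-1)(1) = -1 ≤ 0
  (3)(0) + (-2)(1) = -2 ≤ 0
and d ≥ 0, so (0, 0) + t·d stays feasible for every t ≥ 0. Along this ray z = -7x_1 - 4x_2 changes by -4 per unit t, so z → −∞.

Unbounded — the objective can decrease without bound over the feasible region.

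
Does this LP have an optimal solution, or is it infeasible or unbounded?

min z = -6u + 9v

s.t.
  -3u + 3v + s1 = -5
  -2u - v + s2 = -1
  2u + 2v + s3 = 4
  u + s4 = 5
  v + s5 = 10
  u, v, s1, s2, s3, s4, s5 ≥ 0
The point (2, 0) satisfies every constraint, so the LP is feasible; the constraints give u ≤ 5 and v ≤ 10, which with u, v ≥ 0 keep the feasible region inside a bounded box. A feasible, bounded LP attains a finite optimum at a vertex.

Evaluating z = -6u + 9v at each vertex:
  (1.667, 0): z = -10
  (2, 0): z = -12
  (1.833, 0.1667): z = -9.5

The LP has an optimal solution: (2, 0) with z = -12.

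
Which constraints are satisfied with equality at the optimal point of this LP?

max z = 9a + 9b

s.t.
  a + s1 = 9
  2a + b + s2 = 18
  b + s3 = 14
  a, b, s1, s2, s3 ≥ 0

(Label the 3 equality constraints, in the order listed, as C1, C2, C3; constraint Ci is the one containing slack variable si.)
Optimal: a = 2, b = 14
Slack at optimum:
  C1: slack = 7
  C2: slack = 0 (binding)
  C3: slack = 0 (binding)
  a ≥ 0: a = 2
  b ≥ 0: b = 14
Binding constraints: C2, C3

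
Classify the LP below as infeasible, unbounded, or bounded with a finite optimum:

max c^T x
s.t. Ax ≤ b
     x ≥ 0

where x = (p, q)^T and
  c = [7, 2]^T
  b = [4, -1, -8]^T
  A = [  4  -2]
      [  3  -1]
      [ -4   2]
One constraint requires 4p - 2q ≤ 4, while the constraint -4p + 2q ≤ -8 is equivalent to 4p - 2q ≥ 8. Together they would need 8 ≤ 4p - 2q ≤ 4, which is impossible since 8 > 4. No point satisfies all constraints.

The feasible region is empty; the LP is infeasible.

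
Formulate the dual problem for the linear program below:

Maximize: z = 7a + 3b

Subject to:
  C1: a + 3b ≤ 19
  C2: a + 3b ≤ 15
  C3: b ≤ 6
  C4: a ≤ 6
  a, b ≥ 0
Minimize: z = 19y1 + 15y2 + 6y3 + 6y4

Subject to:
  C1: -y1 - y2 - y4 ≤ -7
  C2: -3y1 - 3y2 - y3 ≤ -3
  y1, y2, y3, y4 ≥ 0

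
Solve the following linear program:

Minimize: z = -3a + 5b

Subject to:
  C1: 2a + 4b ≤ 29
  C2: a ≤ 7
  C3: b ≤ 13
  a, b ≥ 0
a = 7, b = 0, z = -21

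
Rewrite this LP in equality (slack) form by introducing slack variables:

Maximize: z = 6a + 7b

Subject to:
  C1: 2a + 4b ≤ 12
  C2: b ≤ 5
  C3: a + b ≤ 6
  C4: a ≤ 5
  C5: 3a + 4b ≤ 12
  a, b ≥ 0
max z = 6a + 7b

s.t.
  2a + 4b + s1 = 12
  b + s2 = 5
  a + b + s3 = 6
  a + s4 = 5
  3a + 4b + s5 = 12
  a, b, s1, s2, s3, s4, s5 ≥ 0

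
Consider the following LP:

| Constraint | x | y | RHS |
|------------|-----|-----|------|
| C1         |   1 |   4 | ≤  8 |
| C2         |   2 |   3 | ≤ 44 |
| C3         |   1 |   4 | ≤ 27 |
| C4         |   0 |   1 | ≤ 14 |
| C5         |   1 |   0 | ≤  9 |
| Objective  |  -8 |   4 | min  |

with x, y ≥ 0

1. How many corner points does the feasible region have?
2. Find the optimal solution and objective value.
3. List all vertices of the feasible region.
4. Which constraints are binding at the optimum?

1. 3
2. x = 8, y = 0, z = -64
3. (0, 0), (8, 0), (0, 2)
4. C1, y ≥ 0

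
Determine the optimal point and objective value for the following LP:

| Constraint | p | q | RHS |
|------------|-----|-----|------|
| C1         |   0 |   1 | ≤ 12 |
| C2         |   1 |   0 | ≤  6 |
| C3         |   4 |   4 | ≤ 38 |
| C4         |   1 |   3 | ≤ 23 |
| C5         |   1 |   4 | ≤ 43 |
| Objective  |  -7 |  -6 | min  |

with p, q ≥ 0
Each vertex is the intersection of two constraint boundaries that also satisfies all remaining constraints:
  p = 0 and q = 0 → (0, 0)
  p = 6 and q = 0 → (6, 0)
  p = 6 and 4p + 4q = 38 → (6, 3.5)
  4p + 4q = 38 and p + 3q = 23 → (2.75, 6.75)
  p + 3q = 23 and p = 0 → (0, 7.667)

Evaluating z = -7p - 6q at each vertex:
  (0, 0): z = 0
  (6, 0): z = -42
  (6, 3.5): z = -63
  (2.75, 6.75): z = -59.75
  (0, 7.667): z = -46

The minimum is at (6, 3.5) with z = -63.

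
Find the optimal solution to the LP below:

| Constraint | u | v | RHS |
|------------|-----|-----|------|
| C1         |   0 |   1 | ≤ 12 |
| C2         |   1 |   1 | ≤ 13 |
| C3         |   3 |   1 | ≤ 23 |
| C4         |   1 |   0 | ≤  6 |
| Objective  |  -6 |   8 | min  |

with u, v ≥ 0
Each vertex is the intersection of two constraint boundaries that also satisfies all remaining constraints:
  u = 0 and v = 0 → (0, 0)
  u = 6 and v = 0 → (6, 0)
  3u + v = 23 and u = 6 → (6, 5)
  u + v = 13 and 3u + v = 23 → (5, 8)
  v = 12 and u + v = 13 → (1, 12)
  v = 12 and u = 0 → (0, 12)

Evaluating z = -6u + 8v at each vertex:
  (0, 0): z = 0
  (6, 0): z = -36
  (6, 5): z = 4
  (5, 8): z = 34
  (1, 12): z = 90
  (0, 12): z = 96

The minimum is at (6, 0) with z = -36.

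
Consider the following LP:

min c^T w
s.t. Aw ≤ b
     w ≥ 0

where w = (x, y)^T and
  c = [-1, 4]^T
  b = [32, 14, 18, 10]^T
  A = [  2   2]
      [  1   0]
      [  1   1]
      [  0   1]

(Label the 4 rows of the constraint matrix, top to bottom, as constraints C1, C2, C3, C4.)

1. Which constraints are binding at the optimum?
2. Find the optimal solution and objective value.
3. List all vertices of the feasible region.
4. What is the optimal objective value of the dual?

1. C2, y ≥ 0
2. x = 14, y = 0, z = -14
3. (0, 0), (14, 0), (14, 2), (6, 10), (0, 10)
4. -14 (by strong duality, equal to the primal optimum)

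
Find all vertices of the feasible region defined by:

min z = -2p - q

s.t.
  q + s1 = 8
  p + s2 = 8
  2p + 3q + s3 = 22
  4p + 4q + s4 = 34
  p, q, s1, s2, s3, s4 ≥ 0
Each vertex is the intersection of two constraint boundaries that also satisfies all remaining constraints:
  p = 0 and q = 0 → (0, 0)
  p = 8 and q = 0 → (8, 0)
  p = 8 and 4p + 4q = 34 → (8, 0.5)
  2p + 3q = 22 and 4p + 4q = 34 → (3.5, 5)
  2p + 3q = 22 and p = 0 → (0, 7.333)

Vertices: (0, 0), (8, 0), (8, 0.5), (3.5, 5), (0, 7.333)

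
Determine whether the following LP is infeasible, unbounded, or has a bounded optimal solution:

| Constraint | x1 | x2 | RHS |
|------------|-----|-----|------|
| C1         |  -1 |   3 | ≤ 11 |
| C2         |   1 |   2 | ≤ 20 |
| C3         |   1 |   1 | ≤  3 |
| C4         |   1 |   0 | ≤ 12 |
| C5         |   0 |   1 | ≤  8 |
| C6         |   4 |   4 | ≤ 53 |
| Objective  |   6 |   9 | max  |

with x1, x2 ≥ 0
The point (0, 3) satisfies every constraint, so the LP is feasible; the constraints give x1 ≤ 12 and x2 ≤ 8, which with x1, x2 ≥ 0 keep the feasible region inside a bounded box. A feasible, bounded LP attains a finite optimum at a vertex.

Evaluating z = 6x1 + 9x2 at each vertex:
  (0, 0): z = 0
  (3, 0): z = 18
  (0, 3): z = 27

Feasible with finite optimum z* = 27 at (0, 3).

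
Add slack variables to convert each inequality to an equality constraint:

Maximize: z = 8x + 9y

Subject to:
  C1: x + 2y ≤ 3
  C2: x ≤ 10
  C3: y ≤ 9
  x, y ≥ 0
max z = 8x + 9y

s.t.
  x + 2y + s1 = 3
  x + s2 = 10
  y + s3 = 9
  x, y, s1, s2, s3 ≥ 0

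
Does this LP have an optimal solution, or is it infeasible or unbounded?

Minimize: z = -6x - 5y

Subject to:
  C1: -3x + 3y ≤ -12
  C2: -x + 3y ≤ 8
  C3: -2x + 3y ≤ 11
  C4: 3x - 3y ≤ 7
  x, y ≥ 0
C4 requires 3x - 3y ≤ 7, while C1 (-3x + 3y ≤ -12) is equivalent to 3x - 3y ≥ 12. Together they would need 12 ≤ 3x - 3y ≤ 7, which is impossible since 12 > 7. No point satisfies all constraints.

The feasible region is empty; the LP is infeasible.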